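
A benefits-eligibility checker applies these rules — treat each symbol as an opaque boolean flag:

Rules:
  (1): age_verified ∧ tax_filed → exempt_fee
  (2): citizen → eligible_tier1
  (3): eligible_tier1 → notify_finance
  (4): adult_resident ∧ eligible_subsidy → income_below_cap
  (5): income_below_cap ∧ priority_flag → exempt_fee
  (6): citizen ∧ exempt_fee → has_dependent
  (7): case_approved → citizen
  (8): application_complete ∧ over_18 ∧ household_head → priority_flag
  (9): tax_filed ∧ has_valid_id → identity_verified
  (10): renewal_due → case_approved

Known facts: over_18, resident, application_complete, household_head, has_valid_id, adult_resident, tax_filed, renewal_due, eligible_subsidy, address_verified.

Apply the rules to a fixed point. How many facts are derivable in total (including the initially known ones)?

19

Round 1: (4) [adult_resident ∧ eligible_subsidy → income_below_cap]; (8) [application_complete ∧ over_18 ∧ household_head → priority_flag]; (9) [tax_filed ∧ has_valid_id → identity_verified]; (10) [renewal_due → case_approved]. New: income_below_cap, priority_flag, identity_verified, case_approved.
Round 2: (5) [income_below_cap ∧ priority_flag → exempt_fee]; (7) [case_approved → citizen]. New: exempt_fee, citizen.
Round 3: (2) [citizen → eligible_tier1]; (6) [citizen ∧ exempt_fee → has_dependent]. New: eligible_tier1, has_dependent.
Round 4: (3) [eligible_tier1 → notify_finance]. New: notify_finance.
Closure: {address_verified, adult_resident, application_complete, case_approved, citizen, eligible_subsidy, eligible_tier1, exempt_fee, has_dependent, has_valid_id, household_head, identity_verified, income_below_cap, notify_finance, over_18, priority_flag, renewal_due, resident, tax_filed} — 19 facts.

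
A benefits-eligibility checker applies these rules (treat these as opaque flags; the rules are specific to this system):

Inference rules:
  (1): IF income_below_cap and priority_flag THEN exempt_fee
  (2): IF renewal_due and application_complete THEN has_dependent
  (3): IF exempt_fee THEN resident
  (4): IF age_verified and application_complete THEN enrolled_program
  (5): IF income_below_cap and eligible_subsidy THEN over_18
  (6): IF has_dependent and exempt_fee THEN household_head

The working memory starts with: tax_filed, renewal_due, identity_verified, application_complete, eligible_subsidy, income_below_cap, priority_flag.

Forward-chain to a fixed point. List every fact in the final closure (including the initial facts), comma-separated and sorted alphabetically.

Round 1: (1) [IF income_below_cap and priority_flag THEN exempt_fee]; (2) [IF renewal_due and application_complete THEN has_dependent]; (5) [IF income_below_cap and eligible_subsidy THEN over_18]. Adds exempt_fee, has_dependent, over_18.
Round 2: (3) [IF exempt_fee THEN resident]; (6) [IF has_dependent and exempt_fee THEN household_head]. Adds resident, household_head.

application_complete, eligible_subsidy, exempt_fee, has_dependent, household_head, identity_verified, income_below_cap, over_18, priority_flag, renewal_due, resident, tax_filed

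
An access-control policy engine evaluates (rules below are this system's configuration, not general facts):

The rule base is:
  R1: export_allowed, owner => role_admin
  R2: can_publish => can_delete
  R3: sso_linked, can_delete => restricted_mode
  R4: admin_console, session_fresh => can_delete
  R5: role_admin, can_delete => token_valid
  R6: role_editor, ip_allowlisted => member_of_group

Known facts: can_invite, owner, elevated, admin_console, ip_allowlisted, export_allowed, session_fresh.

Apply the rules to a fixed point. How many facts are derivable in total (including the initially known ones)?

Round 1: R1 [export_allowed, owner => role_admin]; R4 [admin_console, session_fresh => can_delete]. Adds role_admin, can_delete.
Round 2: R5 [role_admin, can_delete => token_valid]. Adds token_valid.
Closure: {admin_console, can_delete, can_invite, elevated, export_allowed, ip_allowlisted, owner, role_admin, session_fresh, token_valid} — 10 facts.

10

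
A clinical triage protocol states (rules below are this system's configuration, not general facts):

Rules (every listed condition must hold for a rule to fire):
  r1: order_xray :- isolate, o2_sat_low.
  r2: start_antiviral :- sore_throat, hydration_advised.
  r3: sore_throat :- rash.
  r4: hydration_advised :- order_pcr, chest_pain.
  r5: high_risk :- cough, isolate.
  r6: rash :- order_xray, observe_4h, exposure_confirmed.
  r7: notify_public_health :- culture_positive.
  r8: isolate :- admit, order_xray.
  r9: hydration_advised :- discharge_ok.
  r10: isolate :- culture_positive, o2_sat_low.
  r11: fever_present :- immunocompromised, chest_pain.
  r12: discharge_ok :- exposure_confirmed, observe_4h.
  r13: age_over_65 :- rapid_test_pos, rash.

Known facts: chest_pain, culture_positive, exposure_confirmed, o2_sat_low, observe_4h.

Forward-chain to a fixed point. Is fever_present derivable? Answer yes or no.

Round 1: r7 [notify_public_health :- culture_positive.]; r10 [isolate :- culture_positive, o2_sat_low.]; r12 [discharge_ok :- exposure_confirmed, observe_4h.]. Adds notify_public_health, isolate, discharge_ok.
Round 2: r1 [order_xray :- isolate, o2_sat_low.]; r9 [hydration_advised :- discharge_ok.]. Adds order_xray, hydration_advised.
Round 3: r6 [rash :- order_xray, observe_4h, exposure_confirmed.]. Adds rash.
Round 4: r3 [sore_throat :- rash.]. Adds sore_throat.
Round 5: r2 [start_antiviral :- sore_throat, hydration_advised.]. Adds start_antiviral.
Fixed point reached. fever_present is concluded only by r11; r11 needs immunocompromised (never derived).

no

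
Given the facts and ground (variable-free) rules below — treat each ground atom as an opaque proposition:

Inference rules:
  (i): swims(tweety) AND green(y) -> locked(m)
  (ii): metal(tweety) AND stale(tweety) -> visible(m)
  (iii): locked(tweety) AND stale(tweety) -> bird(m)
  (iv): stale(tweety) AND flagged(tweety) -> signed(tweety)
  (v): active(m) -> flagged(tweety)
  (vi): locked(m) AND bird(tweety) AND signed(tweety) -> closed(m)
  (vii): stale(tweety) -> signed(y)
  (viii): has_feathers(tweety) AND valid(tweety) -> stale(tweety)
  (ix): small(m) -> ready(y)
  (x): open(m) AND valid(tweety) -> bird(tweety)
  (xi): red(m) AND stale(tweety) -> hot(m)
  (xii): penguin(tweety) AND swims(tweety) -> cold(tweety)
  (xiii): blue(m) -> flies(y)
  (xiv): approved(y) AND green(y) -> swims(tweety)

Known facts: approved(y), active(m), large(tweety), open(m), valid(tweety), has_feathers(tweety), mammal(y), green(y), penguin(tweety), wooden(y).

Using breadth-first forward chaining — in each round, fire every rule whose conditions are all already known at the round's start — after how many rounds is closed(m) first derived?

3

Round 1: (v) [active(m) -> flagged(tweety)]; (viii) [has_feathers(tweety) AND valid(tweety) -> stale(tweety)]; (x) [open(m) AND valid(tweety) -> bird(tweety)]; (xiv) [approved(y) AND green(y) -> swims(tweety)]. New: flagged(tweety), stale(tweety), bird(tweety), swims(tweety).
Round 2: (i) [swims(tweety) AND green(y) -> locked(m)]; (iv) [stale(tweety) AND flagged(tweety) -> signed(tweety)]; (vii) [stale(tweety) -> signed(y)]; (xii) [penguin(tweety) AND swims(tweety) -> cold(tweety)]. New: locked(m), signed(tweety), signed(y), cold(tweety).
Round 3: (vi) [locked(m) AND bird(tweety) AND signed(tweety) -> closed(m)]. New: closed(m).
closed(m) first appears in round 3.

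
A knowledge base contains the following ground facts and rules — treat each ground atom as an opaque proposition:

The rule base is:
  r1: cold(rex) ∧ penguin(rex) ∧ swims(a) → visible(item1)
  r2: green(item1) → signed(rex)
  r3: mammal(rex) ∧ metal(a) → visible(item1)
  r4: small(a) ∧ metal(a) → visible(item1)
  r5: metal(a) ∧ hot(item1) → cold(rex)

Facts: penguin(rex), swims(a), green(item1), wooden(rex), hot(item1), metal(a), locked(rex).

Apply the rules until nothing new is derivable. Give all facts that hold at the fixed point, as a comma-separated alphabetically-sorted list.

Round 1: r2 [green(item1) → signed(rex)]; r5 [metal(a) ∧ hot(item1) → cold(rex)]. Adds signed(rex), cold(rex).
Round 2: r1 [cold(rex) ∧ penguin(rex) ∧ swims(a) → visible(item1)]. Adds visible(item1).

cold(rex), green(item1), hot(item1), locked(rex), metal(a), penguin(rex), signed(rex), swims(a), visible(item1), wooden(rex)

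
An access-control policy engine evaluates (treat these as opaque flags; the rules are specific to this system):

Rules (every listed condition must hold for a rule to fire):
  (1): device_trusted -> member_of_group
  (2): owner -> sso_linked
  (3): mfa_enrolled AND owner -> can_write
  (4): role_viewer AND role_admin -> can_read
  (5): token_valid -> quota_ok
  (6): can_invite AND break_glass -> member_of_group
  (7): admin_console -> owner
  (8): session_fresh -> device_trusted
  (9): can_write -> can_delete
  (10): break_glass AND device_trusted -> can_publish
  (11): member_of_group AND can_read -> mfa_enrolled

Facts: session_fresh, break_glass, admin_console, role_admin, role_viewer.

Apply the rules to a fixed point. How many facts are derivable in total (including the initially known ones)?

14

[1] (4) [role_viewer AND role_admin -> can_read]; (7) [admin_console -> owner]; (8) [session_fresh -> device_trusted]. ⇒ new: can_read, owner, device_trusted.
[2] (1) [device_trusted -> member_of_group]; (2) [owner -> sso_linked]; (10) [break_glass AND device_trusted -> can_publish]. ⇒ new: member_of_group, sso_linked, can_publish.
[3] (11) [member_of_group AND can_read -> mfa_enrolled]. ⇒ new: mfa_enrolled.
[4] (3) [mfa_enrolled AND owner -> can_write]. ⇒ new: can_write.
[5] (9) [can_write -> can_delete]. ⇒ new: can_delete.
Closure: {admin_console, break_glass, can_delete, can_publish, can_read, can_write, device_trusted, member_of_group, mfa_enrolled, owner, role_admin, role_viewer, session_fresh, sso_linked} — 14 facts.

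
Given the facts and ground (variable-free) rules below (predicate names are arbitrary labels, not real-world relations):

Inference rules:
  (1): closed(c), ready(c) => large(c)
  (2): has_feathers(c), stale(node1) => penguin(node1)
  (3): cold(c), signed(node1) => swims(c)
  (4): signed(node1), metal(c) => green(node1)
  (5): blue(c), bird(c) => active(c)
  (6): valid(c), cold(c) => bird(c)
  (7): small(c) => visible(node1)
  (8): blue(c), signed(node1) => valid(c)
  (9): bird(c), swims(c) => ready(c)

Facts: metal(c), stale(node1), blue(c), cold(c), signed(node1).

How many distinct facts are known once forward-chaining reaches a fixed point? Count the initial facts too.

Round 1 — (3), (4), (8), derive swims(c), green(node1), valid(c).
Round 2 — (6), derive bird(c).
Round 3 — (5), (9), derive active(c), ready(c).
Closure: {active(c), bird(c), blue(c), cold(c), green(node1), metal(c), ready(c), signed(node1), stale(node1), swims(c), valid(c)} — 11 facts.

11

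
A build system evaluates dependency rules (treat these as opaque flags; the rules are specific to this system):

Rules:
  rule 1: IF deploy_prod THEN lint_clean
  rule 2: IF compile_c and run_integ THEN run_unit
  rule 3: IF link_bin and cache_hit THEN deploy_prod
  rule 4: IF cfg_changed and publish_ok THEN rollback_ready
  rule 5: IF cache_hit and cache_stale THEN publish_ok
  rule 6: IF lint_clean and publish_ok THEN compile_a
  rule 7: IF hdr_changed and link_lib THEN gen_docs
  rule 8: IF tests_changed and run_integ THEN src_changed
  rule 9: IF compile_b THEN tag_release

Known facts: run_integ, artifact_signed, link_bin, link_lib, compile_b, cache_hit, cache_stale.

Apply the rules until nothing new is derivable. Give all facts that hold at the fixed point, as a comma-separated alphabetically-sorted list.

artifact_signed, cache_hit, cache_stale, compile_a, compile_b, deploy_prod, link_bin, link_lib, lint_clean, publish_ok, run_integ, tag_release

Round 1: rule 3 [IF link_bin and cache_hit THEN deploy_prod]; rule 5 [IF cache_hit and cache_stale THEN publish_ok]; rule 9 [IF compile_b THEN tag_release]. Adds deploy_prod, publish_ok, tag_release.
Round 2: rule 1 [IF deploy_prod THEN lint_clean]. Adds lint_clean.
Round 3: rule 6 [IF lint_clean and publish_ok THEN compile_a]. Adds compile_a.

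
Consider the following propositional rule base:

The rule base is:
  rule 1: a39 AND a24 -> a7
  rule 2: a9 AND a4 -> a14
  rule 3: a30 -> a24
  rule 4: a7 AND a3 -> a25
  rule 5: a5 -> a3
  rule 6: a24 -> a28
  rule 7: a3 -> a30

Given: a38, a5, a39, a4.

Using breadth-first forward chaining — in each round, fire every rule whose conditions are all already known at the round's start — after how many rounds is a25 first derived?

5

[1] rule 5 [a5 -> a3]. ⇒ new: a3.
[2] rule 7 [a3 -> a30]. ⇒ new: a30.
[3] rule 3 [a30 -> a24]. ⇒ new: a24.
[4] rule 1 [a39 AND a24 -> a7]; rule 6 [a24 -> a28]. ⇒ new: a7, a28.
[5] rule 4 [a7 AND a3 -> a25]. ⇒ new: a25.
a25 first appears in round 5.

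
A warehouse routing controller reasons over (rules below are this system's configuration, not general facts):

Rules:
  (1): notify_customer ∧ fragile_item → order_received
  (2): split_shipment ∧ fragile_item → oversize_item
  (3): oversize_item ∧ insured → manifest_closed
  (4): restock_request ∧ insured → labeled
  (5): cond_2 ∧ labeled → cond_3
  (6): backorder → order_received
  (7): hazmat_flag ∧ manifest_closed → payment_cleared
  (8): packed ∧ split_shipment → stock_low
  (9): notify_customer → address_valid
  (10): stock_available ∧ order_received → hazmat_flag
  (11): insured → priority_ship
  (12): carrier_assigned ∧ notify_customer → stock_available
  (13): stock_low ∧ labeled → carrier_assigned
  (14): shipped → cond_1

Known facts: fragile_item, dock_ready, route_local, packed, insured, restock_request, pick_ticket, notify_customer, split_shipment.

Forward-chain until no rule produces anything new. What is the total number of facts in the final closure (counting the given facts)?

20

Round 1: (1) [notify_customer ∧ fragile_item → order_received]; (2) [split_shipment ∧ fragile_item → oversize_item]; (4) [restock_request ∧ insured → labeled]; (8) [packed ∧ split_shipment → stock_low]; (9) [notify_customer → address_valid]; (11) [insured → priority_ship]. Adds order_received, oversize_item, labeled, stock_low, address_valid, priority_ship.
Round 2: (3) [oversize_item ∧ insured → manifest_closed]; (13) [stock_low ∧ labeled → carrier_assigned]. Adds manifest_closed, carrier_assigned.
Round 3: (12) [carrier_assigned ∧ notify_customer → stock_available]. Adds stock_available.
Round 4: (10) [stock_available ∧ order_received → hazmat_flag]. Adds hazmat_flag.
Round 5: (7) [hazmat_flag ∧ manifest_closed → payment_cleared]. Adds payment_cleared.
Closure: {address_valid, carrier_assigned, dock_ready, fragile_item, hazmat_flag, insured, labeled, manifest_closed, notify_customer, order_received, oversize_item, packed, payment_cleared, pick_ticket, priority_ship, restock_request, route_local, split_shipment, stock_available, stock_low} — 20 facts.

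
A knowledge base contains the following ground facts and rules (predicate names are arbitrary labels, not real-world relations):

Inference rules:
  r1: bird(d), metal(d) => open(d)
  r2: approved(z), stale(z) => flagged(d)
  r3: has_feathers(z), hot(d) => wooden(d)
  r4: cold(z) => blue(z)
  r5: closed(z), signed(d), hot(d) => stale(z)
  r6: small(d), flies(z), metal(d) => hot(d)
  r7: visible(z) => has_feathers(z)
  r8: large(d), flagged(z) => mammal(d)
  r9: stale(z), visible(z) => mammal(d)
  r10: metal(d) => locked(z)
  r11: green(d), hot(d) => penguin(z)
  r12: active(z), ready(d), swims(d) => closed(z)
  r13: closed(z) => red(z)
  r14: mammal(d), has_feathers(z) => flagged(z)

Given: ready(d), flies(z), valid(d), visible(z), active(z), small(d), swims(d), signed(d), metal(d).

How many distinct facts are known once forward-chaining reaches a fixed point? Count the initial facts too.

Round 1 fires r6, r7, r10, r12, giving hot(d), has_feathers(z), locked(z), closed(z).
Round 2 fires r3, r5, r13, giving wooden(d), stale(z), red(z).
Round 3 fires r9, giving mammal(d).
Round 4 fires r14, giving flagged(z).
Closure: {active(z), closed(z), flagged(z), flies(z), has_feathers(z), hot(d), locked(z), mammal(d), metal(d), ready(d), red(z), signed(d), small(d), stale(z), swims(d), valid(d), visible(z), wooden(d)} — 18 facts.

18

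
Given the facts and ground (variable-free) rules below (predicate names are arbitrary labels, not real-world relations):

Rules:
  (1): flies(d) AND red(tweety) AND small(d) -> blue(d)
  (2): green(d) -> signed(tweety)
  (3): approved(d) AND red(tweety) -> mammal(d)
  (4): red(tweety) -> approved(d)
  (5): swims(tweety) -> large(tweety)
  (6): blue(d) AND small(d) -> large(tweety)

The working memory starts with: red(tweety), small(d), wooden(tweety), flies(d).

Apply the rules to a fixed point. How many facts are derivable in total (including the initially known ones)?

8

Round 1 — (1), (4), derive blue(d), approved(d).
Round 2 — (3), (6), derive mammal(d), large(tweety).
Closure: {approved(d), blue(d), flies(d), large(tweety), mammal(d), red(tweety), small(d), wooden(tweety)} — 8 facts.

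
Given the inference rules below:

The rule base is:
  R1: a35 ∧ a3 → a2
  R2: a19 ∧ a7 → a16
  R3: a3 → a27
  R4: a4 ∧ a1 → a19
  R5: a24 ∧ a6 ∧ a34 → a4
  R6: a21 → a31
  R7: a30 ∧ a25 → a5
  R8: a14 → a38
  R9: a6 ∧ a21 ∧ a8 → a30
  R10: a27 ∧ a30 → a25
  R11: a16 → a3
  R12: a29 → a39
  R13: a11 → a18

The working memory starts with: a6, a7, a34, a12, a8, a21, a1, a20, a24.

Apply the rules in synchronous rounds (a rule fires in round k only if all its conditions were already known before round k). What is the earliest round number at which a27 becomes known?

Round 1 fires R5, R6, R9, giving a4, a31, a30.
Round 2 fires R4, giving a19.
Round 3 fires R2, giving a16.
Round 4 fires R11, giving a3.
Round 5 fires R3, giving a27.
a27 first appears in round 5.

5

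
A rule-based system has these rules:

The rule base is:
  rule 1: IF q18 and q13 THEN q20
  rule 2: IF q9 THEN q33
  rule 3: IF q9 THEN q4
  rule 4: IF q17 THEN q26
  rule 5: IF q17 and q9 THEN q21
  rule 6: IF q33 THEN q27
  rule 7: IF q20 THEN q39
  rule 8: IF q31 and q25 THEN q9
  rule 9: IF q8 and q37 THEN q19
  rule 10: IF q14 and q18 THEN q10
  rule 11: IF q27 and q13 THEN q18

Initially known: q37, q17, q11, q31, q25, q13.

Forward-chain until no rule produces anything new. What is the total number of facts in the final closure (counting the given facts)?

Round 1 — rule 4, rule 8, derive q26, q9.
Round 2 — rule 2, rule 3, rule 5, derive q33, q4, q21.
Round 3 — rule 6, derive q27.
Round 4 — rule 11, derive q18.
Round 5 — rule 1, derive q20.
Round 6 — rule 7, derive q39.
Closure: {q11, q13, q17, q18, q20, q21, q25, q26, q27, q31, q33, q37, q39, q4, q9} — 15 facts.

15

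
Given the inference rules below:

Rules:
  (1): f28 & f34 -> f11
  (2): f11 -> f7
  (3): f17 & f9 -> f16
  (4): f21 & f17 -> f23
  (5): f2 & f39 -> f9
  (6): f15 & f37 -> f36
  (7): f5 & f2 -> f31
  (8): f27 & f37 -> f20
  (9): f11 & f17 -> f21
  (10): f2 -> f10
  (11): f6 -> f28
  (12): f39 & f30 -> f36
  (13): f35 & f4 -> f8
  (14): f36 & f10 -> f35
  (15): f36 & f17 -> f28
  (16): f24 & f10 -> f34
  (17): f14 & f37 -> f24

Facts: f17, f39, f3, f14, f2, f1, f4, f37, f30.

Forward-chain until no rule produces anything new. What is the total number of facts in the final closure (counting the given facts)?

Round 1 — (5), (10), (12), (17), derive f9, f10, f36, f24.
Round 2 — (3), (14), (15), (16), derive f16, f35, f28, f34.
Round 3 — (1), (13), derive f11, f8.
Round 4 — (2), (9), derive f7, f21.
Round 5 — (4), derive f23.
Closure: {f1, f10, f11, f14, f16, f17, f2, f21, f23, f24, f28, f3, f30, f34, f35, f36, f37, f39, f4, f7, f8, f9} — 22 facts.

22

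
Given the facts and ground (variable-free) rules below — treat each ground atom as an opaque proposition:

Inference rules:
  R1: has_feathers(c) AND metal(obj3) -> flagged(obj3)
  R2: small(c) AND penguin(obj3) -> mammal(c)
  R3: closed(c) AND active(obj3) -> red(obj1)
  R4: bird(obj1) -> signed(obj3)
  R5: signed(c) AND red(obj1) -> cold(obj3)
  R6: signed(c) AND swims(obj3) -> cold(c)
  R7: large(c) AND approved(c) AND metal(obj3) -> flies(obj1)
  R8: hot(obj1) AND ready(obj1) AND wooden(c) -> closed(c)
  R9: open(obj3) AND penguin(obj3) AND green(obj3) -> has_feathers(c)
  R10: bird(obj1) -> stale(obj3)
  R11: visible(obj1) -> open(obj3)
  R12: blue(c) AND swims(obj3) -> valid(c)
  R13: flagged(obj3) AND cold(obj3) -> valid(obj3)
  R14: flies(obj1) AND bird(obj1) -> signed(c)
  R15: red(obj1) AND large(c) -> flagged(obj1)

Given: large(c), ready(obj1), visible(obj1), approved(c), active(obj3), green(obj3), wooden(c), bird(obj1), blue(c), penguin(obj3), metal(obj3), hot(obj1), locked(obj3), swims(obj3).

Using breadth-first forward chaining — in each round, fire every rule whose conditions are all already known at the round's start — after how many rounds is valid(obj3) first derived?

4

Round 1 — R4, R7, R8, R10, R11, R12, derive signed(obj3), flies(obj1), closed(c), stale(obj3), open(obj3), valid(c).
Round 2 — R3, R9, R14, derive red(obj1), has_feathers(c), signed(c).
Round 3 — R1, R5, R6, R15, derive flagged(obj3), cold(obj3), cold(c), flagged(obj1).
Round 4 — R13, derive valid(obj3).
valid(obj3) first appears in round 4.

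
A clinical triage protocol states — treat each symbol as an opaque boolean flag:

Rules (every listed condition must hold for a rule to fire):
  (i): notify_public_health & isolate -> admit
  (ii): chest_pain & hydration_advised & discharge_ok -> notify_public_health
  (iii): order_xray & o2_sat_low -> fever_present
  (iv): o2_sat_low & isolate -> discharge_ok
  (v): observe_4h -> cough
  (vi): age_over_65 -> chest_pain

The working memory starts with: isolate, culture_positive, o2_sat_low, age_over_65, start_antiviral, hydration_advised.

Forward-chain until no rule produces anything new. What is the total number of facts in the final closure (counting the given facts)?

Round 1: (iv) [o2_sat_low & isolate -> discharge_ok]; (vi) [age_over_65 -> chest_pain]. Adds discharge_ok, chest_pain.
Round 2: (ii) [chest_pain & hydration_advised & discharge_ok -> notify_public_health]. Adds notify_public_health.
Round 3: (i) [notify_public_health & isolate -> admit]. Adds admit.
Closure: {admit, age_over_65, chest_pain, culture_positive, discharge_ok, hydration_advised, isolate, notify_public_health, o2_sat_low, start_antiviral} — 10 facts.

10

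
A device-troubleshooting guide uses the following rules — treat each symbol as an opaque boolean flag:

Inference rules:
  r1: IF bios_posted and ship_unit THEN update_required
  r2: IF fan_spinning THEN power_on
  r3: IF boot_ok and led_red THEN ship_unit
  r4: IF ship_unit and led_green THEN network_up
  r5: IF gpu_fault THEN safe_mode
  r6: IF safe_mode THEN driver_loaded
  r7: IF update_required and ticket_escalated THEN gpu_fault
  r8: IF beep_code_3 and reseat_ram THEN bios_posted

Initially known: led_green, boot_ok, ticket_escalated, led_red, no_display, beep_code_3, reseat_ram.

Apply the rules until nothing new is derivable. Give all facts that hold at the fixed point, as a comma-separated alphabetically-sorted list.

Round 1 — r3, r8, derive ship_unit, bios_posted.
Round 2 — r1, r4, derive update_required, network_up.
Round 3 — r7, derive gpu_fault.
Round 4 — r5, derive safe_mode.
Round 5 — r6, derive driver_loaded.

beep_code_3, bios_posted, boot_ok, driver_loaded, gpu_fault, led_green, led_red, network_up, no_display, reseat_ram, safe_mode, ship_unit, ticket_escalated, update_required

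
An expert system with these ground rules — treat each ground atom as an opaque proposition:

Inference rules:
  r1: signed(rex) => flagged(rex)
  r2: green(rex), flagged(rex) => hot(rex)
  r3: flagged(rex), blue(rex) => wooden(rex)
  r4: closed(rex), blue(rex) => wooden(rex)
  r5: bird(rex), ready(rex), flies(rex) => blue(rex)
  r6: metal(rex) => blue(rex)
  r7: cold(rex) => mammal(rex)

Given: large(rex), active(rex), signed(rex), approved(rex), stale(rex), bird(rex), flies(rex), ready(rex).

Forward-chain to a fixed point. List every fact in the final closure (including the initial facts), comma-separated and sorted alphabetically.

active(rex), approved(rex), bird(rex), blue(rex), flagged(rex), flies(rex), large(rex), ready(rex), signed(rex), stale(rex), wooden(rex)

Round 1: r1 [signed(rex) => flagged(rex)]; r5 [bird(rex), ready(rex), flies(rex) => blue(rex)]. New: flagged(rex), blue(rex).
Round 2: r3 [flagged(rex), blue(rex) => wooden(rex)]. New: wooden(rex).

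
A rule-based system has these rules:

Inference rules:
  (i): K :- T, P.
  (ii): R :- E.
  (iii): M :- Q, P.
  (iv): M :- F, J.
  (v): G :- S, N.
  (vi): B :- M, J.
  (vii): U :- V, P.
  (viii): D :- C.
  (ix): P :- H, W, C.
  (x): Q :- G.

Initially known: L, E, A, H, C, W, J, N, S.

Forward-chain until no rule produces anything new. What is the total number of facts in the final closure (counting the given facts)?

Round 1 fires (ii), (v), (viii), (ix), giving R, G, D, P.
Round 2 fires (x), giving Q.
Round 3 fires (iii), giving M.
Round 4 fires (vi), giving B.
Closure: {A, B, C, D, E, G, H, J, L, M, N, P, Q, R, S, W} — 16 facts.

16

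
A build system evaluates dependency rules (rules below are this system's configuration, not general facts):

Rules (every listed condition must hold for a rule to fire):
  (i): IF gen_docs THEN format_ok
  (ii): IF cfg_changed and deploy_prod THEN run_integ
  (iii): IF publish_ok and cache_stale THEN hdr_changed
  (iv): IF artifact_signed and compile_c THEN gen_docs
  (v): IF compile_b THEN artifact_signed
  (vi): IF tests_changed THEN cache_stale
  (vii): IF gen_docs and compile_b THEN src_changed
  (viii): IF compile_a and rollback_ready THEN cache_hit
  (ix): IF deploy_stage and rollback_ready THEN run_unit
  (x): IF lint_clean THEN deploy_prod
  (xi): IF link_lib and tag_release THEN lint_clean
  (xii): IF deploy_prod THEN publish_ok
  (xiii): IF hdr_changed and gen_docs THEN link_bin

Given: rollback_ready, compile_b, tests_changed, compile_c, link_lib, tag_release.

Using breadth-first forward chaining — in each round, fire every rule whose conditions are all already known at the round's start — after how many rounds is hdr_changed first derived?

Round 1 — (v), (vi), (xi), derive artifact_signed, cache_stale, lint_clean.
Round 2 — (iv), (x), derive gen_docs, deploy_prod.
Round 3 — (i), (vii), (xii), derive format_ok, src_changed, publish_ok.
Round 4 — (iii), derive hdr_changed.
hdr_changed first appears in round 4.

4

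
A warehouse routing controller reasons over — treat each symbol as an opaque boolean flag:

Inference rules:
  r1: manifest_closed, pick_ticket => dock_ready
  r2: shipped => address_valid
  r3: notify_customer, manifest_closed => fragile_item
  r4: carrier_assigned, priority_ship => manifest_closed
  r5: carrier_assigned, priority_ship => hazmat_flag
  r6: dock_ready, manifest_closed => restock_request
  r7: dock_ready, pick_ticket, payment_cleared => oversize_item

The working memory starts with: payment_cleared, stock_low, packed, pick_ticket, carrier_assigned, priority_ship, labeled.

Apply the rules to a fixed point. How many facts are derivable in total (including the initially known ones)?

12

Round 1: r4 [carrier_assigned, priority_ship => manifest_closed]; r5 [carrier_assigned, priority_ship => hazmat_flag]. New: manifest_closed, hazmat_flag.
Round 2: r1 [manifest_closed, pick_ticket => dock_ready]. New: dock_ready.
Round 3: r6 [dock_ready, manifest_closed => restock_request]; r7 [dock_ready, pick_ticket, payment_cleared => oversize_item]. New: restock_request, oversize_item.
Closure: {carrier_assigned, dock_ready, hazmat_flag, labeled, manifest_closed, oversize_item, packed, payment_cleared, pick_ticket, priority_ship, restock_request, stock_low} — 12 facts.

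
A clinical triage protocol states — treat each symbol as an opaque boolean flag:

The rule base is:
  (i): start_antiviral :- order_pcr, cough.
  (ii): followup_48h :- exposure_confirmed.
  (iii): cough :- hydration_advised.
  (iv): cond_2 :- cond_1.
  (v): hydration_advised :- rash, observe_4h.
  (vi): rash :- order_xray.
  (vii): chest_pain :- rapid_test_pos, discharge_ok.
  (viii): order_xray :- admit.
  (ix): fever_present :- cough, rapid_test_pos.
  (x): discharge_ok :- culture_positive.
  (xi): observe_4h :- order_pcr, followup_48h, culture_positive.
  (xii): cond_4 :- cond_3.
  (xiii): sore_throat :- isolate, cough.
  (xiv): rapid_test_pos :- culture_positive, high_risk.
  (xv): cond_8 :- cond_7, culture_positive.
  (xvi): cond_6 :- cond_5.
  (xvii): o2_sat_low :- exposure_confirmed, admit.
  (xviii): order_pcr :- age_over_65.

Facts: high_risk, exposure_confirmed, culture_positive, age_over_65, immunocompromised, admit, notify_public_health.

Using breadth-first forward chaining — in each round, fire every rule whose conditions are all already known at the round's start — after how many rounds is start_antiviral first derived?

5

Round 1: (ii) [followup_48h :- exposure_confirmed.]; (viii) [order_xray :- admit.]; (x) [discharge_ok :- culture_positive.]; (xiv) [rapid_test_pos :- culture_positive, high_risk.]; (xvii) [o2_sat_low :- exposure_confirmed, admit.]; (xviii) [order_pcr :- age_over_65.]. New: followup_48h, order_xray, discharge_ok, rapid_test_pos, o2_sat_low, order_pcr.
Round 2: (vi) [rash :- order_xray.]; (vii) [chest_pain :- rapid_test_pos, discharge_ok.]; (xi) [observe_4h :- order_pcr, followup_48h, culture_positive.]. New: rash, chest_pain, observe_4h.
Round 3: (v) [hydration_advised :- rash, observe_4h.]. New: hydration_advised.
Round 4: (iii) [cough :- hydration_advised.]. New: cough.
Round 5: (i) [start_antiviral :- order_pcr, cough.]; (ix) [fever_present :- cough, rapid_test_pos.]. New: start_antiviral, fever_present.
start_antiviral first appears in round 5.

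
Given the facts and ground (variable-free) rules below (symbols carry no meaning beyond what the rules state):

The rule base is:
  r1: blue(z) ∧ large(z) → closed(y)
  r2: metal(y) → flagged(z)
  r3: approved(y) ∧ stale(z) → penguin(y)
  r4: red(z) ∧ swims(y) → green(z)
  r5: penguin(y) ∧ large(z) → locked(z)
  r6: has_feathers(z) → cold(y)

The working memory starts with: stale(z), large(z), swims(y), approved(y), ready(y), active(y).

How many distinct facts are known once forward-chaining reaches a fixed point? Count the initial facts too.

[1] r3 [approved(y) ∧ stale(z) → penguin(y)]. ⇒ new: penguin(y).
[2] r5 [penguin(y) ∧ large(z) → locked(z)]. ⇒ new: locked(z).
Closure: {active(y), approved(y), large(z), locked(z), penguin(y), ready(y), stale(z), swims(y)} — 8 facts.

8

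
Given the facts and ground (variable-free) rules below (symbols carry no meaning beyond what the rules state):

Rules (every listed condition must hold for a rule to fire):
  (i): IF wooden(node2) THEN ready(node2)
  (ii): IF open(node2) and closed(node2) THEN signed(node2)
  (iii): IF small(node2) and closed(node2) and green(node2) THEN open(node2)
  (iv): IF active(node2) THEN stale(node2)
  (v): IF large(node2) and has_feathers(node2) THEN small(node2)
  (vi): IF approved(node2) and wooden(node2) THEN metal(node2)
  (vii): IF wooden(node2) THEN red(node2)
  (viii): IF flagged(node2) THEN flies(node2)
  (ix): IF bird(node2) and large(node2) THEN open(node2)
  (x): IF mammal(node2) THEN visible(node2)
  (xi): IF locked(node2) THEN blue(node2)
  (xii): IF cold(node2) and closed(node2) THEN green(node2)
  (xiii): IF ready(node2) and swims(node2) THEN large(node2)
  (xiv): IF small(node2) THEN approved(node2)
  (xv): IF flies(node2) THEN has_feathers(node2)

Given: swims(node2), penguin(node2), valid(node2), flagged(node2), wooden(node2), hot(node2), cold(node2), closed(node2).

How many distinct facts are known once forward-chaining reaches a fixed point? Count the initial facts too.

19

[1] (i) [IF wooden(node2) THEN ready(node2)]; (vii) [IF wooden(node2) THEN red(node2)]; (viii) [IF flagged(node2) THEN flies(node2)]; (xii) [IF cold(node2) and closed(node2) THEN green(node2)]. ⇒ new: ready(node2), red(node2), flies(node2), green(node2).
[2] (xiii) [IF ready(node2) and swims(node2) THEN large(node2)]; (xv) [IF flies(node2) THEN has_feathers(node2)]. ⇒ new: large(node2), has_feathers(node2).
[3] (v) [IF large(node2) and has_feathers(node2) THEN small(node2)]. ⇒ new: small(node2).
[4] (iii) [IF small(node2) and closed(node2) and green(node2) THEN open(node2)]; (xiv) [IF small(node2) THEN approved(node2)]. ⇒ new: open(node2), approved(node2).
[5] (ii) [IF open(node2) and closed(node2) THEN signed(node2)]; (vi) [IF approved(node2) and wooden(node2) THEN metal(node2)]. ⇒ new: signed(node2), metal(node2).
Closure: {approved(node2), closed(node2), cold(node2), flagged(node2), flies(node2), green(node2), has_feathers(node2), hot(node2), large(node2), metal(node2), open(node2), penguin(node2), ready(node2), red(node2), signed(node2), small(node2), swims(node2), valid(node2), wooden(node2)} — 19 facts.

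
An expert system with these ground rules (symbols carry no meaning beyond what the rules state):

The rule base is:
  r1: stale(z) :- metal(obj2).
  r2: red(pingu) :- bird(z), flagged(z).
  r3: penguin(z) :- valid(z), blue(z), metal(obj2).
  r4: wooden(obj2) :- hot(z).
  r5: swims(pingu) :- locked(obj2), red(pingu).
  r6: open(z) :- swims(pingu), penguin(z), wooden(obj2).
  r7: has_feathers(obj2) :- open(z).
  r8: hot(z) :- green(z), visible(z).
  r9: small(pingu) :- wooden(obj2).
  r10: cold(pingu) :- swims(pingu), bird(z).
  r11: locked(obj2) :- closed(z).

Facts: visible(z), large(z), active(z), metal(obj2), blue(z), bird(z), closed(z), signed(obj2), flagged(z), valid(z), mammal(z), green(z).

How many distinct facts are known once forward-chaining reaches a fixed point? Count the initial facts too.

23

Round 1 fires r1, r2, r3, r8, r11, giving stale(z), red(pingu), penguin(z), hot(z), locked(obj2).
Round 2 fires r4, r5, giving wooden(obj2), swims(pingu).
Round 3 fires r6, r9, r10, giving open(z), small(pingu), cold(pingu).
Round 4 fires r7, giving has_feathers(obj2).
Closure: {active(z), bird(z), blue(z), closed(z), cold(pingu), flagged(z), green(z), has_feathers(obj2), hot(z), large(z), locked(obj2), mammal(z), metal(obj2), open(z), penguin(z), red(pingu), signed(obj2), small(pingu), stale(z), swims(pingu), valid(z), visible(z), wooden(obj2)} — 23 facts.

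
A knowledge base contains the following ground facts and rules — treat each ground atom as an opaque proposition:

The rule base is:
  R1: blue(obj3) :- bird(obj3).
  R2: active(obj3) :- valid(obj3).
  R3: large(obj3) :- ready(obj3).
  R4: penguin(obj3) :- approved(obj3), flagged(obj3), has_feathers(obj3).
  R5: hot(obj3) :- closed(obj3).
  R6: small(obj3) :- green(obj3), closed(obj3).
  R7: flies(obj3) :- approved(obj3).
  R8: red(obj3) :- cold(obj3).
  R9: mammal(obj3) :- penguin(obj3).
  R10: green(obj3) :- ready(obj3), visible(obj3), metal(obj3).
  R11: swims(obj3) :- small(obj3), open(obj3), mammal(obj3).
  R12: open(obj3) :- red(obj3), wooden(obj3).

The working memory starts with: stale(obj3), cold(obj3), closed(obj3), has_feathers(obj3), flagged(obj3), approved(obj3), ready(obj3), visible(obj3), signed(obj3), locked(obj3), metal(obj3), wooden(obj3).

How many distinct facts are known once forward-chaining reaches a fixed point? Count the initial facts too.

Round 1 fires R3, R4, R5, R7, R8, R10, giving large(obj3), penguin(obj3), hot(obj3), flies(obj3), red(obj3), green(obj3).
Round 2 fires R6, R9, R12, giving small(obj3), mammal(obj3), open(obj3).
Round 3 fires R11, giving swims(obj3).
Closure: {approved(obj3), closed(obj3), cold(obj3), flagged(obj3), flies(obj3), green(obj3), has_feathers(obj3), hot(obj3), large(obj3), locked(obj3), mammal(obj3), metal(obj3), open(obj3), penguin(obj3), ready(obj3), red(obj3), signed(obj3), small(obj3), stale(obj3), swims(obj3), visible(obj3), wooden(obj3)} — 22 facts.

22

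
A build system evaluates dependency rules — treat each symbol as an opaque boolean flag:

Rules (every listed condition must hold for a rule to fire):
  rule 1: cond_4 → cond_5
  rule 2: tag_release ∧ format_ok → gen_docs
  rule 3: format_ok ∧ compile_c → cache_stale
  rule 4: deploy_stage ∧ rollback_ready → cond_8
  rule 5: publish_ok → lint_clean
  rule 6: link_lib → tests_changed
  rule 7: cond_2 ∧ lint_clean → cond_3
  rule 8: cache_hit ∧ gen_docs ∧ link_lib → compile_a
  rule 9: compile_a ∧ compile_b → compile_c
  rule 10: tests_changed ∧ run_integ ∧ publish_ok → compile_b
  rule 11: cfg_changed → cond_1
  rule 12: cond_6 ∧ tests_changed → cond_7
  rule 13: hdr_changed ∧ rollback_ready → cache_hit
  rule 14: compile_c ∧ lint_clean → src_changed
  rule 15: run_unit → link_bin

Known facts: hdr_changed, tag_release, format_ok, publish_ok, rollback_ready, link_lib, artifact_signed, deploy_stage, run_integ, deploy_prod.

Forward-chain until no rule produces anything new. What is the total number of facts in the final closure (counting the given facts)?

20

Round 1: rule 2 [tag_release ∧ format_ok → gen_docs]; rule 4 [deploy_stage ∧ rollback_ready → cond_8]; rule 5 [publish_ok → lint_clean]; rule 6 [link_lib → tests_changed]; rule 13 [hdr_changed ∧ rollback_ready → cache_hit]. New: gen_docs, cond_8, lint_clean, tests_changed, cache_hit.
Round 2: rule 8 [cache_hit ∧ gen_docs ∧ link_lib → compile_a]; rule 10 [tests_changed ∧ run_integ ∧ publish_ok → compile_b]. New: compile_a, compile_b.
Round 3: rule 9 [compile_a ∧ compile_b → compile_c]. New: compile_c.
Round 4: rule 3 [format_ok ∧ compile_c → cache_stale]; rule 14 [compile_c ∧ lint_clean → src_changed]. New: cache_stale, src_changed.
Closure: {artifact_signed, cache_hit, cache_stale, compile_a, compile_b, compile_c, cond_8, deploy_prod, deploy_stage, format_ok, gen_docs, hdr_changed, link_lib, lint_clean, publish_ok, rollback_ready, run_integ, src_changed, tag_release, tests_changed} — 20 facts.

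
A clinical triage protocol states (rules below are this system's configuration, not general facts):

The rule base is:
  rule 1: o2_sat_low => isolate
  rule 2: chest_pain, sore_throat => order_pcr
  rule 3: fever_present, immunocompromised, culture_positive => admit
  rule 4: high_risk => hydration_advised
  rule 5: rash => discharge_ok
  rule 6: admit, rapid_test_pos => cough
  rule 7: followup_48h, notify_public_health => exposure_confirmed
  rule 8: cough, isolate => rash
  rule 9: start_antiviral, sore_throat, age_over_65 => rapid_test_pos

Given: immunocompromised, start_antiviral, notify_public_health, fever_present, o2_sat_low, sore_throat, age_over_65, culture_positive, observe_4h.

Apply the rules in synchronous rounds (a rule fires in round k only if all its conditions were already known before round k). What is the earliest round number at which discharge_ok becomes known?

Round 1: rule 1 [o2_sat_low => isolate]; rule 3 [fever_present, immunocompromised, culture_positive => admit]; rule 9 [start_antiviral, sore_throat, age_over_65 => rapid_test_pos]. New: isolate, admit, rapid_test_pos.
Round 2: rule 6 [admit, rapid_test_pos => cough]. New: cough.
Round 3: rule 8 [cough, isolate => rash]. New: rash.
Round 4: rule 5 [rash => discharge_ok]. New: discharge_ok.
discharge_ok first appears in round 4.

4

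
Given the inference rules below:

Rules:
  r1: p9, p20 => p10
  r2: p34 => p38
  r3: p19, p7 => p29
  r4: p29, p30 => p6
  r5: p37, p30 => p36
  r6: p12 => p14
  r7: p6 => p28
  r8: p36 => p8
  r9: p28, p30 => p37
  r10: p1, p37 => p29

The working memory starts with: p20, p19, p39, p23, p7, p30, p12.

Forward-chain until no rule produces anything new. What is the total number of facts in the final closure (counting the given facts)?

Round 1 fires r3, r6, giving p29, p14.
Round 2 fires r4, giving p6.
Round 3 fires r7, giving p28.
Round 4 fires r9, giving p37.
Round 5 fires r5, giving p36.
Round 6 fires r8, giving p8.
Closure: {p12, p14, p19, p20, p23, p28, p29, p30, p36, p37, p39, p6, p7, p8} — 14 facts.

14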